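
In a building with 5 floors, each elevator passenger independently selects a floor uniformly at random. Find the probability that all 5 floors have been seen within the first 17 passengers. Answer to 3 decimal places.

By inclusion–exclusion over which floors are missing,
P(all seen) = Σ_{j=0}^{5} (-1)^j C(5,j)((5-j)/5)^17
= 1.0000 - 0.1126 + 0.0017 - 0.0000 + 0.0000 - 0.0000
= 0.8891.

0.889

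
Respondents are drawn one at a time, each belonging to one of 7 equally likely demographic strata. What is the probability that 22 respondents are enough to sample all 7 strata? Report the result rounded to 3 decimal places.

By inclusion–exclusion over which strata are missing,
P(all seen) = Σ_{j=0}^{7} (-1)^j C(7,j)((7-j)/7)^22
= 1.0000 - 0.2357 + 0.0128 - 0.0002 + 0.0000 - 0.0000 + 0.0000 - 0.0000
= 0.7770.

0.777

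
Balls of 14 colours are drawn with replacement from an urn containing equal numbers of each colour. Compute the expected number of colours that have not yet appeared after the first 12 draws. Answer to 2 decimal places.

5.75

For each colour, P(unseen after 12) = (13/14)^12 = 0.411.
By linearity of expectation, E[unseen] = 14·(13/14)^12 = 5.753.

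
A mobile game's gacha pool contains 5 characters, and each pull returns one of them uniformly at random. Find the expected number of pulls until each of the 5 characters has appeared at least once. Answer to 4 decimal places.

11.4167

Split into phases: going from k distinct to k+1 distinct takes on average 5/(5-k) pulls.
E[T] = 5/5 + 5/4 + 5/3 + 5/2 + 5/1 = 5·H_{5}.
H_{5} = 2.28333, so E[T] = 11.41667.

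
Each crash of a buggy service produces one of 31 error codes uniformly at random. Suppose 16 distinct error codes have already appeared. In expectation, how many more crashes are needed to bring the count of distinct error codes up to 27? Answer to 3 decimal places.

38.282

From k distinct to k+1 distinct takes on average 31/(31-k) crashes.
Sum over k = 16,...,26: E = 31/15 + 31/14 + 31/13 + ... + 31/6 + 31/5 = 38.2818.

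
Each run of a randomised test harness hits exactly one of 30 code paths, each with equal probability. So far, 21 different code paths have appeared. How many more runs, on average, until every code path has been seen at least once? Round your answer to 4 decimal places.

84.8690

The wait to go from k to k+1 distinct code paths is geometric with mean 30/(30-k).
Sum over k = 21,...,29: E = 30/9 + 30/8 + 30/7 + ... + 30/2 + 30/1 = 84.86905.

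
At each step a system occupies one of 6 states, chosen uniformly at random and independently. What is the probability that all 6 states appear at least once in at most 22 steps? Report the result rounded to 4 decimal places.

By inclusion–exclusion over which states are missing,
P(all seen) = Σ_{j=0}^{6} (-1)^j C(6,j)((6-j)/6)^22
= 1.00000 - 0.10868 + 0.00200 - 0.00000 + 0.00000 - 0.00000 + 0.00000
= 0.89332.

0.8933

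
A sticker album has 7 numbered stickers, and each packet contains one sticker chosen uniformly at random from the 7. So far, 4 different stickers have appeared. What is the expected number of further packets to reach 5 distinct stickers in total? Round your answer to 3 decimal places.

The wait to go from k to k+1 distinct stickers is geometric with mean 7/(7-k).
Only the k = 4 term is needed: E = 7/3 = 2.3333.

2.333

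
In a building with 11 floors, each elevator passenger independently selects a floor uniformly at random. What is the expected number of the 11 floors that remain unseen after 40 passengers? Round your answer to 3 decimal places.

For each floor, P(unseen after 40) = (10/11)^40 = 0.0221.
By linearity of expectation, E[unseen] = 11·(10/11)^40 = 0.2430.

0.243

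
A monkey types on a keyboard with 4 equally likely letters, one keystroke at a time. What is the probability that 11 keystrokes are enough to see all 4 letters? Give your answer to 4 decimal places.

0.8340

By inclusion–exclusion over which letters are missing,
P(all seen) = Σ_{j=0}^{4} (-1)^j C(4,j)((4-j)/4)^11
= 1.00000 - 0.16894 + 0.00293 - 0.00000 + 0.00000
= 0.83399.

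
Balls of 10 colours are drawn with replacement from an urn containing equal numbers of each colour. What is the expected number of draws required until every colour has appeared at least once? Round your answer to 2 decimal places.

29.29

Split into phases: going from k distinct to k+1 distinct takes on average 10/(10-k) draws.
E[T] = 10/10 + 10/9 + 10/8 + ... + 10/2 + 10/1 = 10·H_{10}.
H_{10} = 2.929, so E[T] = 29.290.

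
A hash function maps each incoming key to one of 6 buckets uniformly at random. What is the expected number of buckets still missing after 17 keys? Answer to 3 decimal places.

For each bucket, P(unseen after 17) = (5/6)^17 = 0.0451.
By linearity of expectation, E[unseen] = 6·(5/6)^17 = 0.2704.

0.270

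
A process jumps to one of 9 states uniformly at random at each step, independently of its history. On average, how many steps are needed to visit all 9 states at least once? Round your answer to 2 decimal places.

The wait to go from k to k+1 distinct states is geometric with mean 9/(9-k).
E[T] = 9/9 + 9/8 + 9/7 + ... + 9/2 + 9/1 = 9·H_{9}.
H_{9} = 2.829, so E[T] = 25.461.

25.46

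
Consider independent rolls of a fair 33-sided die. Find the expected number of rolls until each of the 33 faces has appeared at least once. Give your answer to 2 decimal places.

134.93

The wait to go from k to k+1 distinct faces is geometric with mean 33/(33-k).
E[T] = 33/33 + 33/32 + 33/31 + ... + 33/2 + 33/1 = 33·H_{33}.
H_{33} = 4.089, so E[T] = 134.930.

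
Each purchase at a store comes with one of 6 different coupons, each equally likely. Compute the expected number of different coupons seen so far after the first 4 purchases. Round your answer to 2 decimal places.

3.11

For each coupon, P(seen in 4 purchases) = 1 - (5/6)^4 = 0.518.
By linearity of expectation, E[distinct seen] = 6·(1 - (5/6)^4) = 3.106.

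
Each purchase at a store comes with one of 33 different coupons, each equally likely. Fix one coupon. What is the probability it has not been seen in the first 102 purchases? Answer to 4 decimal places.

On each purchase the fixed coupon fails to appear with probability 32/33.
P(still missing after 102) = (32/33)^102 = 0.04334.

0.0433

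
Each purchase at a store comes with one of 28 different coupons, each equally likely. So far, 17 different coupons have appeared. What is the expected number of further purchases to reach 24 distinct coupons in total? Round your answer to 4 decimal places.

26.2232

The wait to go from k to k+1 distinct coupons is geometric with mean 28/(28-k).
Sum over k = 17,...,23: E = 28/11 + 28/10 + 28/9 + ... + 28/6 + 28/5 = 26.22323.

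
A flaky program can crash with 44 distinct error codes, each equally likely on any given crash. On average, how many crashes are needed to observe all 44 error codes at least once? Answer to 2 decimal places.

192.40

The wait to go from k to k+1 distinct error codes is geometric with mean 44/(44-k).
E[T] = 44/44 + 44/43 + 44/42 + ... + 44/2 + 44/1 = 44·H_{44}.
H_{44} = 4.373, so E[T] = 192.400.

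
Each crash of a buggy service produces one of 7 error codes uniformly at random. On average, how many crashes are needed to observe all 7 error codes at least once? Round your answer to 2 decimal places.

18.15

Split into phases: going from k distinct to k+1 distinct takes on average 7/(7-k) crashes.
E[T] = 7/7 + 7/6 + 7/5 + ... + 7/2 + 7/1 = 7·H_{7}.
H_{7} = 2.593, so E[T] = 18.150.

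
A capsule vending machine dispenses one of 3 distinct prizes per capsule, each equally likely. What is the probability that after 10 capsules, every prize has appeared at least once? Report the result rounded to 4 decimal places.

Let A_i be the event that prize i is missing after 10 capsules. By inclusion–exclusion on the A_i,
P(all seen) = Σ_{j=0}^{3} (-1)^j C(3,j)((3-j)/3)^10
= 1.00000 - 0.05202 + 0.00005 - 0.00000
= 0.94803.

0.9480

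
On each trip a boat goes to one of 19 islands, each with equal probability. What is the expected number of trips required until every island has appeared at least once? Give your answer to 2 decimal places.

After k distinct islands have appeared, the next trip gives a new one with probability (19-k)/19, so the expected wait for the (k+1)-th is 19/(19-k).
E[T] = 19/19 + 19/18 + 19/17 + ... + 19/2 + 19/1 = 19·H_{19}.
H_{19} = 3.548, so E[T] = 67.407.

67.41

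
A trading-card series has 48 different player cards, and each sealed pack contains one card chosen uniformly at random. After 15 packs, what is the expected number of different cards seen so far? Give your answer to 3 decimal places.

12.998

For each card, P(seen in 15 packs) = 1 - (47/48)^15 = 0.2708.
By linearity of expectation, E[distinct seen] = 48·(1 - (47/48)^15) = 12.9982.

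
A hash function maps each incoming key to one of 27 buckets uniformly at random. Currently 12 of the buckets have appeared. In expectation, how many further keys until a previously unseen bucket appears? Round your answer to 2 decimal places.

1.80

The number of keys until the next new bucket is geometric with success probability 15/27, so its mean is 27/15.
E = 27/15 = 1.800.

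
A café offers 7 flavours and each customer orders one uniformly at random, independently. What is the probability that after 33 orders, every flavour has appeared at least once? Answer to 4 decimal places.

Let A_i be the event that flavour i is missing after 33 orders. By inclusion–exclusion on the A_i,
P(all seen) = Σ_{j=0}^{7} (-1)^j C(7,j)((7-j)/7)^33
= 1.00000 - 0.04324 + 0.00032 - 0.00000 + 0.00000 - 0.00000 + 0.00000 - 0.00000
= 0.95708.

0.9571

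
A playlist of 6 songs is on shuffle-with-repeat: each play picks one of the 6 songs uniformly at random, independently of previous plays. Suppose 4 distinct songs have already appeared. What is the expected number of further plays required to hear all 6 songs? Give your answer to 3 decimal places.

9.000

From k distinct to k+1 distinct takes on average 6/(6-k) plays.
Sum over k = 4,...,5: E = 6/2 + 6/1 = 9.0000.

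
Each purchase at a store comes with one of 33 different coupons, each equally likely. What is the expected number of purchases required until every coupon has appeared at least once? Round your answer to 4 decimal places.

Split into phases: going from k distinct to k+1 distinct takes on average 33/(33-k) purchases.
E[T] = 33/33 + 33/32 + 33/31 + ... + 33/2 + 33/1 = 33·H_{33}.
H_{33} = 4.08880, so E[T] = 134.93034.

134.9303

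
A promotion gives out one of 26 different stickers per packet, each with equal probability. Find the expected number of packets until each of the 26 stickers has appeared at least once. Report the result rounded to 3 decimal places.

100.215

Split into phases: going from k distinct to k+1 distinct takes on average 26/(26-k) packets.
E[T] = 26/26 + 26/25 + 26/24 + ... + 26/2 + 26/1 = 26·H_{26}.
H_{26} = 3.8544, so E[T] = 100.2149.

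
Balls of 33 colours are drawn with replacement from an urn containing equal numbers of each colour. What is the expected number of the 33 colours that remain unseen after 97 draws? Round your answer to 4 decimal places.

1.6681

For each colour, P(unseen after 97) = (32/33)^97 = 0.05055.
By linearity of expectation, E[unseen] = 33·(32/33)^97 = 1.66805.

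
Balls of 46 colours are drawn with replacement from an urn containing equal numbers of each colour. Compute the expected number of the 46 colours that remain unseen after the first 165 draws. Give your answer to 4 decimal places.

For each colour, P(unseen after 165) = (45/46)^165 = 0.02661.
By linearity of expectation, E[unseen] = 46·(45/46)^165 = 1.22400.

1.2240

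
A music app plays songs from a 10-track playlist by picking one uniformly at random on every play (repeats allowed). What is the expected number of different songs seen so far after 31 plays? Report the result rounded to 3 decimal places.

9.618

For each song, P(seen in 31 plays) = 1 - (9/10)^31 = 0.9618.
By linearity of expectation, E[distinct seen] = 10·(1 - (9/10)^31) = 9.6185.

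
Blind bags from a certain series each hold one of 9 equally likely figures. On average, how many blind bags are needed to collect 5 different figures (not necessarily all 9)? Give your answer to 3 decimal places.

6.711

With k distinct figures already seen, the next new one arrives after an expected 9/(9-k) blind bags.
Sum over k = 0,...,4: E = 9/9 + 9/8 + 9/7 + 9/6 + 9/5 = 6.7107.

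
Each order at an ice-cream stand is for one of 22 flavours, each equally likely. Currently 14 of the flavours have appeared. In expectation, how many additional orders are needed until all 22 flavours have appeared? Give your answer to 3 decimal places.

59.793

The wait to go from k to k+1 distinct flavours is geometric with mean 22/(22-k).
Sum over k = 14,...,21: E = 22/8 + 22/7 + 22/6 + ... + 22/2 + 22/1 = 59.7929.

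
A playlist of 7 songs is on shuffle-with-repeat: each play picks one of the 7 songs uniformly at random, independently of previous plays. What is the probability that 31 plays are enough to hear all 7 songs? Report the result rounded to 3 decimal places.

Let A_i be the event that song i is missing after 31 plays. By inclusion–exclusion on the A_i,
P(all seen) = Σ_{j=0}^{7} (-1)^j C(7,j)((7-j)/7)^31
= 1.0000 - 0.0589 + 0.0006 - 0.0000 + 0.0000 - 0.0000 + 0.0000 - 0.0000
= 0.9418.

0.942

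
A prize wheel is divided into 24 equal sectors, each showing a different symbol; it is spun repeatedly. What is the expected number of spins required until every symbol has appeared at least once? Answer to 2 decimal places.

Split into phases: going from k distinct to k+1 distinct takes on average 24/(24-k) spins.
E[T] = 24/24 + 24/23 + 24/22 + ... + 24/2 + 24/1 = 24·H_{24}.
H_{24} = 3.776, so E[T] = 90.623.

90.62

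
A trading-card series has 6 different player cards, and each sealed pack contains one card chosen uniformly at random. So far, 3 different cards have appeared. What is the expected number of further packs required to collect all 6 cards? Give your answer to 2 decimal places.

From k distinct to k+1 distinct takes on average 6/(6-k) packs.
Sum over k = 3,...,5: E = 6/3 + 6/2 + 6/1 = 11.000.

11.00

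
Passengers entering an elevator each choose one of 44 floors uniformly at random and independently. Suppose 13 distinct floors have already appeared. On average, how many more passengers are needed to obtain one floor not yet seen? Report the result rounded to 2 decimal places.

1.42

Each passenger yields a new floor with probability (44-13)/44 = 31/44, so the wait is geometric with mean 44/31.
E = 44/31 = 1.419.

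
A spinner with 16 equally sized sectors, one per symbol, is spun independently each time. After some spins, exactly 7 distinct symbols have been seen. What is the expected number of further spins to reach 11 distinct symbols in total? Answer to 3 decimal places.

8.730

The wait to go from k to k+1 distinct symbols is geometric with mean 16/(16-k).
Sum over k = 7,...,10: E = 16/9 + 16/8 + 16/7 + 16/6 = 8.7302.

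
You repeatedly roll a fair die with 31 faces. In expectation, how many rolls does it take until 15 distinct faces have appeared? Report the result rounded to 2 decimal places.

Going from k to k+1 distinct takes a geometric number of rolls with mean 31/(31-k).
Sum over k = 0,...,14: E = 31/31 + 31/30 + 31/29 + ... + 31/18 + 31/17 = 20.042.

20.04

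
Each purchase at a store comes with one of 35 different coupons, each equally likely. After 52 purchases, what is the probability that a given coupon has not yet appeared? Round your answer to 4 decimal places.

0.2215

On each purchase the fixed coupon fails to appear with probability 34/35.
P(still missing after 52) = (34/35)^52 = 0.22150.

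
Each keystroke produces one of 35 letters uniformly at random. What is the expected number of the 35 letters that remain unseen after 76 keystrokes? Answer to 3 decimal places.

For each letter, P(unseen after 76) = (34/35)^76 = 0.1105.
By linearity of expectation, E[unseen] = 35·(34/35)^76 = 3.8663.

3.866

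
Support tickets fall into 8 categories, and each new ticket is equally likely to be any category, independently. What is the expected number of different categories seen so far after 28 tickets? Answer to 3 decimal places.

7.810

For each category, P(seen in 28 tickets) = 1 - (7/8)^28 = 0.9762.
By linearity of expectation, E[distinct seen] = 8·(1 - (7/8)^28) = 7.8098.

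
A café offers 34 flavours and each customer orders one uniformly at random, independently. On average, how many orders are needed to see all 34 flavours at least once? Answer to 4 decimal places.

After k distinct flavours have appeared, the next order gives a new one with probability (34-k)/34, so the expected wait for the (k+1)-th is 34/(34-k).
E[T] = 34/34 + 34/33 + 34/32 + ... + 34/2 + 34/1 = 34·H_{34}.
H_{34} = 4.11821, so E[T] = 140.01914.

140.0191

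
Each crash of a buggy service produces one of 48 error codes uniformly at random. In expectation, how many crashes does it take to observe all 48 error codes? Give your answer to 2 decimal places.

The wait to go from k to k+1 distinct error codes is geometric with mean 48/(48-k).
E[T] = 48/48 + 48/47 + 48/46 + ... + 48/2 + 48/1 = 48·H_{48}.
H_{48} = 4.459, so E[T] = 214.022.

214.02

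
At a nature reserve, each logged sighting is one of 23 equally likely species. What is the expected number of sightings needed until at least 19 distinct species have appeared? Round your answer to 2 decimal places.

37.97

With k distinct species already seen, the next new one arrives after an expected 23/(23-k) sightings.
Sum over k = 0,...,18: E = 23/23 + 23/22 + 23/21 + ... + 23/6 + 23/5 = 37.972.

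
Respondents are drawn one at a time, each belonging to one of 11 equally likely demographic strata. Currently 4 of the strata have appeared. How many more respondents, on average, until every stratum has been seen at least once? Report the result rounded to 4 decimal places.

28.5214

The wait to go from k to k+1 distinct strata is geometric with mean 11/(11-k).
Sum over k = 4,...,10: E = 11/7 + 11/6 + 11/5 + ... + 11/2 + 11/1 = 28.52143.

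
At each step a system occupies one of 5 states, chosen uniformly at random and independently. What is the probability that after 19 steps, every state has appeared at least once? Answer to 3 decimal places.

By inclusion–exclusion over which states are missing,
P(all seen) = Σ_{j=0}^{5} (-1)^j C(5,j)((5-j)/5)^19
= 1.0000 - 0.0721 + 0.0006 - 0.0000 + 0.0000 - 0.0000
= 0.9286.

0.929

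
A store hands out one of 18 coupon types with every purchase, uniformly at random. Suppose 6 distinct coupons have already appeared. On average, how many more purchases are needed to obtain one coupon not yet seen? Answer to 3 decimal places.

Each purchase yields a new coupon with probability (18-6)/18 = 12/18, so the wait is geometric with mean 18/12.
E = 18/12 = 1.5000.

1.500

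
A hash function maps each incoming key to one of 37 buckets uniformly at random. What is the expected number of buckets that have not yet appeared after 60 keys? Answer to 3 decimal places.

For each bucket, P(unseen after 60) = (36/37)^60 = 0.1932.
By linearity of expectation, E[unseen] = 37·(36/37)^60 = 7.1490.

7.149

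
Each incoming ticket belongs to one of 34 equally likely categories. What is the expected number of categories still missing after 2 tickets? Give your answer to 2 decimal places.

For each category, P(unseen after 2) = (33/34)^2 = 0.942.
By linearity of expectation, E[unseen] = 34·(33/34)^2 = 32.029.

32.03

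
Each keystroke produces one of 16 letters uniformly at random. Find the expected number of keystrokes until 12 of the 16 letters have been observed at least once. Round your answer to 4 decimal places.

20.7583

With k distinct letters already seen, the next new one arrives after an expected 16/(16-k) keystrokes.
Sum over k = 0,...,11: E = 16/16 + 16/15 + 16/14 + ... + 16/6 + 16/5 = 20.75833.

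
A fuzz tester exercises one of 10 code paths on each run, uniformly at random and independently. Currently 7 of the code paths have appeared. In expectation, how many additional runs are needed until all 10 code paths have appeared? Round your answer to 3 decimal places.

With k distinct code paths already seen, the next new one takes an expected 10/(10-k) runs.
Sum over k = 7,...,9: E = 10/3 + 10/2 + 10/1 = 18.3333.

18.333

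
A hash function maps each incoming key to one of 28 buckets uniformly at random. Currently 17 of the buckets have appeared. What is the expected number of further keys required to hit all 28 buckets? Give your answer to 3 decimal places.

84.557

The wait to go from k to k+1 distinct buckets is geometric with mean 28/(28-k).
Sum over k = 17,...,27: E = 28/11 + 28/10 + 28/9 + ... + 28/2 + 28/1 = 84.5566.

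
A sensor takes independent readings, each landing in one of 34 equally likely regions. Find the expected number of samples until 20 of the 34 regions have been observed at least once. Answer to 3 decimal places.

Going from k to k+1 distinct takes a geometric number of samples with mean 34/(34-k).
Sum over k = 0,...,19: E = 34/34 + 34/33 + 34/32 + ... + 34/16 + 34/15 = 29.4660.

29.466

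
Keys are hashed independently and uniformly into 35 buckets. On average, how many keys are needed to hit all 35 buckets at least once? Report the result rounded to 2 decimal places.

145.14

After k distinct buckets have appeared, the next key gives a new one with probability (35-k)/35, so the expected wait for the (k+1)-th is 35/(35-k).
E[T] = 35/35 + 35/34 + 35/33 + ... + 35/2 + 35/1 = 35·H_{35}.
H_{35} = 4.147, so E[T] = 145.137.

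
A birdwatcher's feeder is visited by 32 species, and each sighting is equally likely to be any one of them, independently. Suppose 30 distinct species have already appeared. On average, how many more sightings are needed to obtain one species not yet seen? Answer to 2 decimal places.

Each sighting yields a new species with probability (32-30)/32 = 2/32, so the wait is geometric with mean 32/2.
E = 32/2 = 16.000.

16.00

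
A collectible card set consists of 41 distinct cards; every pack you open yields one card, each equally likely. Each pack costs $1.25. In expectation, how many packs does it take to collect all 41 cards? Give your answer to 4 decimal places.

Split into phases: going from k distinct to k+1 distinct takes on average 41/(41-k) packs.
E[T] = 41/41 + 41/40 + 41/39 + ... + 41/2 + 41/1 = 41·H_{41}.
H_{41} = 4.30293, so E[T] = 176.42026.

176.4203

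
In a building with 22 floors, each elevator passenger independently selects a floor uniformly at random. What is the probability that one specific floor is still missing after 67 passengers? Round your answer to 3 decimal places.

On each passenger the fixed floor fails to appear with probability 21/22.
P(still missing after 67) = (21/22)^67 = 0.0443.

0.044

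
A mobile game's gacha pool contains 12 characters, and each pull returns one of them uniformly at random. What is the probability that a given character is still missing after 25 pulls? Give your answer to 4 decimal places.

0.1136

Each pull misses the fixed character with probability (12-1)/12 = 11/12, independently.
P(still missing after 25) = (11/12)^25 = 0.11358.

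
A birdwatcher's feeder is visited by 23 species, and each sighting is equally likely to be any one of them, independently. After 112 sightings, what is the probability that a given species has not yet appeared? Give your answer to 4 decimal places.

0.0069

Each sighting misses the fixed species with probability (23-1)/23 = 22/23, independently.
P(still missing after 112) = (22/23)^112 = 0.00688.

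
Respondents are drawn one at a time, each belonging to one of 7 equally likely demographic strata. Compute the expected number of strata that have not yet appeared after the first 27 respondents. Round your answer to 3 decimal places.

For each stratum, P(unseen after 27) = (6/7)^27 = 0.0156.
By linearity of expectation, E[unseen] = 7·(6/7)^27 = 0.1090.

0.109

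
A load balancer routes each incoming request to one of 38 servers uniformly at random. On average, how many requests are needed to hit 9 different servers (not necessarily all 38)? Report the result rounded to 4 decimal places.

With k distinct servers already seen, the next new one arrives after an expected 38/(38-k) requests.
Sum over k = 0,...,8: E = 38/38 + 38/37 + 38/36 + ... + 38/31 + 38/30 = 10.11743.

10.1174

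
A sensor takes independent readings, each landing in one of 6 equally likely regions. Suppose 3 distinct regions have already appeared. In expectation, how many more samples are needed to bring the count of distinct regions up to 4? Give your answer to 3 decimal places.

2.000

From k distinct to k+1 distinct takes on average 6/(6-k) samples.
Only the k = 3 term is needed: E = 6/3 = 2.0000.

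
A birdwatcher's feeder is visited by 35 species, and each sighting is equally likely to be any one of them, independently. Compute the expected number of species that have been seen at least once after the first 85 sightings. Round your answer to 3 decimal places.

32.022

For each species, P(seen in 85 sightings) = 1 - (34/35)^85 = 0.9149.
By linearity of expectation, E[distinct seen] = 35·(1 - (34/35)^85) = 32.0215.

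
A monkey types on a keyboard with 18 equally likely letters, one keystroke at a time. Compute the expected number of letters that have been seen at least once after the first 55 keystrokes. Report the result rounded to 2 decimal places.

For each letter, P(seen in 55 keystrokes) = 1 - (17/18)^55 = 0.957.
By linearity of expectation, E[distinct seen] = 18·(1 - (17/18)^55) = 17.224.

17.22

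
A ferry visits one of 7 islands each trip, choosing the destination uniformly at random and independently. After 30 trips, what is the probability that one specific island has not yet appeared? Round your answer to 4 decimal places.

0.0098

Each trip misses the fixed island with probability (7-1)/7 = 6/7, independently.
P(still missing after 30) = (6/7)^30 = 0.00981.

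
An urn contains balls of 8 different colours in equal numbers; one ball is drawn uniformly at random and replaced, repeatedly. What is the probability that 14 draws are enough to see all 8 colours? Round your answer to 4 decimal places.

By inclusion–exclusion over which colours are missing,
P(all seen) = Σ_{j=0}^{8} (-1)^j C(8,j)((8-j)/8)^14
= 1.00000 - 1.23368 + 0.49890 - 0.07772 + 0.00427 - 0.00006 + 0.00000 - 0.00000 + 0.00000
= 0.19172.

0.1917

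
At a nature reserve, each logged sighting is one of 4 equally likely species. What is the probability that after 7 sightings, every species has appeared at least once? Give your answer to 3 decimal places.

0.513

By inclusion–exclusion over which species are missing,
P(all seen) = Σ_{j=0}^{4} (-1)^j C(4,j)((4-j)/4)^7
= 1.0000 - 0.5339 + 0.0469 - 0.0002 + 0.0000
= 0.5127.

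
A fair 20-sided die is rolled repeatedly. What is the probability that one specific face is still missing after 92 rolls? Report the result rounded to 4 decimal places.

0.0089

On each roll the fixed face fails to appear with probability 19/20.
P(still missing after 92) = (19/20)^92 = 0.00892.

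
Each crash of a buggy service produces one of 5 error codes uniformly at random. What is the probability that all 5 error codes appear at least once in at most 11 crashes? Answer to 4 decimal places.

0.6064

By inclusion–exclusion over which error codes are missing,
P(all seen) = Σ_{j=0}^{5} (-1)^j C(5,j)((5-j)/5)^11
= 1.00000 - 0.42950 + 0.03628 - 0.00042 + 0.00000 - 0.00000
= 0.60636.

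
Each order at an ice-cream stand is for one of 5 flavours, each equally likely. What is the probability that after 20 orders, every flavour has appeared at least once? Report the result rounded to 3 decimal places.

0.943

By inclusion–exclusion over which flavours are missing,
P(all seen) = Σ_{j=0}^{5} (-1)^j C(5,j)((5-j)/5)^20
= 1.0000 - 0.0576 + 0.0004 - 0.0000 + 0.0000 - 0.0000
= 0.9427.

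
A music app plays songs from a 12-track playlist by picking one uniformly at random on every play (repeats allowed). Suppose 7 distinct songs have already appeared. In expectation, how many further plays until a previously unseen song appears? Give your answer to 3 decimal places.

The number of plays until the next new song is geometric with success probability 5/12, so its mean is 12/5.
E = 12/5 = 2.4000.

2.400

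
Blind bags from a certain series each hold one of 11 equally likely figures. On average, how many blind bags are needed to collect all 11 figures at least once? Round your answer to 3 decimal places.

33.219

Split into phases: going from k distinct to k+1 distinct takes on average 11/(11-k) blind bags.
E[T] = 11/11 + 11/10 + 11/9 + ... + 11/2 + 11/1 = 11·H_{11}.
H_{11} = 3.0199, so E[T] = 33.2187.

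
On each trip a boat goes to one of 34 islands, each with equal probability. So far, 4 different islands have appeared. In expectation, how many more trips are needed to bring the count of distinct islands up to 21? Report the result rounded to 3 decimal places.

The wait to go from k to k+1 distinct islands is geometric with mean 34/(34-k).
Sum over k = 4,...,20: E = 34/30 + 34/29 + 34/28 + ... + 34/15 + 34/14 = 27.7050.

27.705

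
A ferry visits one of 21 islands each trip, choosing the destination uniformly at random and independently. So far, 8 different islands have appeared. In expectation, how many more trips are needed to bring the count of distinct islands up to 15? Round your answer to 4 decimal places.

The wait to go from k to k+1 distinct islands is geometric with mean 21/(21-k).
Sum over k = 8,...,14: E = 21/13 + 21/12 + 21/11 + ... + 21/8 + 21/7 = 15.33281.

15.3328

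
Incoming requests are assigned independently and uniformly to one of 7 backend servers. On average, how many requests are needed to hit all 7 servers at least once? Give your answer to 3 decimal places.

The wait to go from k to k+1 distinct servers is geometric with mean 7/(7-k).
E[T] = 7/7 + 7/6 + 7/5 + ... + 7/2 + 7/1 = 7·H_{7}.
H_{7} = 2.5929, so E[T] = 18.1500.

18.150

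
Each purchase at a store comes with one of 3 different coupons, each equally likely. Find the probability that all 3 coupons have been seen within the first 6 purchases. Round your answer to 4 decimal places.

Let A_i be the event that coupon i is missing after 6 purchases. By inclusion–exclusion on the A_i,
P(all seen) = Σ_{j=0}^{3} (-1)^j C(3,j)((3-j)/3)^6
= 1.00000 - 0.26337 + 0.00412 - 0.00000
= 0.74074.

0.7407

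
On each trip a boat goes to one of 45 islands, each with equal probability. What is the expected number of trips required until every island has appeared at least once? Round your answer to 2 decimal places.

197.77

The wait to go from k to k+1 distinct islands is geometric with mean 45/(45-k).
E[T] = 45/45 + 45/44 + 45/43 + ... + 45/2 + 45/1 = 45·H_{45}.
H_{45} = 4.395, so E[T] = 197.773.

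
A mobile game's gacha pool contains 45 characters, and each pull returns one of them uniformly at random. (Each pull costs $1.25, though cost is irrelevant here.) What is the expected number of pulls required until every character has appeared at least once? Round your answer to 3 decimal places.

197.773

After k distinct characters have appeared, the next pull gives a new one with probability (45-k)/45, so the expected wait for the (k+1)-th is 45/(45-k).
E[T] = 45/45 + 45/44 + 45/43 + ... + 45/2 + 45/1 = 45·H_{45}.
H_{45} = 4.3949, so E[T] = 197.7727.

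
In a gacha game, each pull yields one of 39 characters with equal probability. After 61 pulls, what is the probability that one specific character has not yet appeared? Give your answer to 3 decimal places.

Each pull misses the fixed character with probability (39-1)/39 = 38/39, independently.
P(still missing after 61) = (38/39)^61 = 0.2050.

0.205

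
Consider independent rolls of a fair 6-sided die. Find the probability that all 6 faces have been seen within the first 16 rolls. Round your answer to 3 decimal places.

0.698

Let A_i be the event that face i is missing after 16 rolls. By inclusion–exclusion on the A_i,
P(all seen) = Σ_{j=0}^{6} (-1)^j C(6,j)((6-j)/6)^16
= 1.0000 - 0.3245 + 0.0228 - 0.0003 + 0.0000 - 0.0000 + 0.0000
= 0.6980.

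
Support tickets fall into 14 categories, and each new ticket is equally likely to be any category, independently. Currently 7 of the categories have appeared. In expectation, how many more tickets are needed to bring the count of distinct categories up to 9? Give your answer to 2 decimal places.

From k distinct to k+1 distinct takes on average 14/(14-k) tickets.
Sum over k = 7,...,8: E = 14/7 + 14/6 = 4.333.

4.33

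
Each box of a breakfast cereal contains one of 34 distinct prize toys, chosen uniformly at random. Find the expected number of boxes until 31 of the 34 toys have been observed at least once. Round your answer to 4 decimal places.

Going from k to k+1 distinct takes a geometric number of boxes with mean 34/(34-k).
Sum over k = 0,...,30: E = 34/34 + 34/33 + 34/32 + ... + 34/5 + 34/4 = 77.68581.

77.6858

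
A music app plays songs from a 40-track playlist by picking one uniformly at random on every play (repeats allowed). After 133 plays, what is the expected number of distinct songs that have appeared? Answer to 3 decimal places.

For each song, P(seen in 133 plays) = 1 - (39/40)^133 = 0.9655.
By linearity of expectation, E[distinct seen] = 40·(1 - (39/40)^133) = 38.6207.

38.621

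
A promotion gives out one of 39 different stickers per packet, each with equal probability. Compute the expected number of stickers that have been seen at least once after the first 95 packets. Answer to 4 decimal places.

For each sticker, P(seen in 95 packets) = 1 - (38/39)^95 = 0.91522.
By linearity of expectation, E[distinct seen] = 39·(1 - (38/39)^95) = 35.69350.

35.6935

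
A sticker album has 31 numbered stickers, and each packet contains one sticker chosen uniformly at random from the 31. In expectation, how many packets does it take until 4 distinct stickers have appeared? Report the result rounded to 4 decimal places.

Going from k to k+1 distinct takes a geometric number of packets with mean 31/(31-k).
Sum over k = 0,...,3: E = 31/31 + 31/30 + 31/29 + 31/28 = 4.20944.

4.2094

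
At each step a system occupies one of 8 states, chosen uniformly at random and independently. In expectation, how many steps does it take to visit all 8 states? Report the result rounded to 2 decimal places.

21.74

Split into phases: going from k distinct to k+1 distinct takes on average 8/(8-k) steps.
E[T] = 8/8 + 8/7 + 8/6 + ... + 8/2 + 8/1 = 8·H_{8}.
H_{8} = 2.718, so E[T] = 21.743.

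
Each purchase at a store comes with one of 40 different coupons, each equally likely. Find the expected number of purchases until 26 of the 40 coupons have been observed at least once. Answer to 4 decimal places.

41.0792

With k distinct coupons already seen, the next new one arrives after an expected 40/(40-k) purchases.
Sum over k = 0,...,25: E = 40/40 + 40/39 + 40/38 + ... + 40/16 + 40/15 = 41.07923.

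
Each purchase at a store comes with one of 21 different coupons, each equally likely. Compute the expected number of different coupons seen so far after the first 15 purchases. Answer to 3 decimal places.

10.899

For each coupon, P(seen in 15 purchases) = 1 - (20/21)^15 = 0.5190.
By linearity of expectation, E[distinct seen] = 21·(1 - (20/21)^15) = 10.8986.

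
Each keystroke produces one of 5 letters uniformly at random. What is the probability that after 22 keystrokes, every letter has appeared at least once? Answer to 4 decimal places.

By inclusion–exclusion over which letters are missing,
P(all seen) = Σ_{j=0}^{5} (-1)^j C(5,j)((5-j)/5)^22
= 1.00000 - 0.03689 + 0.00013 - 0.00000 + 0.00000 - 0.00000
= 0.96324.

0.9632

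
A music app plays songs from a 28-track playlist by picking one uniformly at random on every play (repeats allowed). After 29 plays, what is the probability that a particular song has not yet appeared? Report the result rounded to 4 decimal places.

0.3483

Each play misses the fixed song with probability (28-1)/28 = 27/28, independently.
P(still missing after 29) = (27/28)^29 = 0.34831.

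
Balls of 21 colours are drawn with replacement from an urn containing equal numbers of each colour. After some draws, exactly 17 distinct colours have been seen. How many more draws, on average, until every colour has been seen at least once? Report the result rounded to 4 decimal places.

From k distinct to k+1 distinct takes on average 21/(21-k) draws.
Sum over k = 17,...,20: E = 21/4 + 21/3 + 21/2 + 21/1 = 43.75000.

43.7500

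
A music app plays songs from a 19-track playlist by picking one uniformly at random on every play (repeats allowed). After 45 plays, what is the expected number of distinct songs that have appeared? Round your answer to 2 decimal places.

17.33

For each song, P(seen in 45 plays) = 1 - (18/19)^45 = 0.912.
By linearity of expectation, E[distinct seen] = 19·(1 - (18/19)^45) = 17.332.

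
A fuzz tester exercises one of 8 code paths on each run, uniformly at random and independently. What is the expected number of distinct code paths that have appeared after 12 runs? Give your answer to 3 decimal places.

6.389

For each code path, P(seen in 12 runs) = 1 - (7/8)^12 = 0.7986.
By linearity of expectation, E[distinct seen] = 8·(1 - (7/8)^12) = 6.3887.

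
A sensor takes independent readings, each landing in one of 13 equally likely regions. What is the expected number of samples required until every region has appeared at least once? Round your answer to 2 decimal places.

41.34

After k distinct regions have appeared, the next sample gives a new one with probability (13-k)/13, so the expected wait for the (k+1)-th is 13/(13-k).
E[T] = 13/13 + 13/12 + 13/11 + ... + 13/2 + 13/1 = 13·H_{13}.
H_{13} = 3.180, so E[T] = 41.342.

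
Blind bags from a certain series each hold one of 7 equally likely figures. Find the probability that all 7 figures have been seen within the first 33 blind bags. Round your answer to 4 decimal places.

Let A_i be the event that figure i is missing after 33 blind bags. By inclusion–exclusion on the A_i,
P(all seen) = Σ_{j=0}^{7} (-1)^j C(7,j)((7-j)/7)^33
= 1.00000 - 0.04324 + 0.00032 - 0.00000 + 0.00000 - 0.00000 + 0.00000 - 0.00000
= 0.95708.

0.9571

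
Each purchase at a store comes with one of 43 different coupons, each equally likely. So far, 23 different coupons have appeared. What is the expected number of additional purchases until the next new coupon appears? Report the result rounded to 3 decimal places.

Each purchase yields a new coupon with probability (43-23)/43 = 20/43, so the wait is geometric with mean 43/20.
E = 43/20 = 2.1500.

2.150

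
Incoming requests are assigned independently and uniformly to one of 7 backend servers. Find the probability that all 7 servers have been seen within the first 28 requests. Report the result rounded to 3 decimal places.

0.908

By inclusion–exclusion over which servers are missing,
P(all seen) = Σ_{j=0}^{7} (-1)^j C(7,j)((7-j)/7)^28
= 1.0000 - 0.0935 + 0.0017 - 0.0000 + 0.0000 - 0.0000 + 0.0000 - 0.0000
= 0.9082.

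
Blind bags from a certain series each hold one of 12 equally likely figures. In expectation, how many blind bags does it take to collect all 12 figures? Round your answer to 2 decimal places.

Split into phases: going from k distinct to k+1 distinct takes on average 12/(12-k) blind bags.
E[T] = 12/12 + 12/11 + 12/10 + ... + 12/2 + 12/1 = 12·H_{12}.
H_{12} = 3.103, so E[T] = 37.239.

37.24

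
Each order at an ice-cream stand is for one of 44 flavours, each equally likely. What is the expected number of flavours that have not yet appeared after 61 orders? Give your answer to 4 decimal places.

For each flavour, P(unseen after 61) = (43/44)^61 = 0.24602.
By linearity of expectation, E[unseen] = 44·(43/44)^61 = 10.82468.

10.8247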